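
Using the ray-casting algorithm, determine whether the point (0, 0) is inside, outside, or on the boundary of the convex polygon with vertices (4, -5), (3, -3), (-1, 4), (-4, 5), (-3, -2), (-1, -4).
The point (0, 0) lies strictly inside the polygon

Cast a horizontal ray to the right from the query point and count how many polygon edges it crosses (each edge strictly once or zero times, handled with the usual half-open convention). 
Parity of crossings → odd ⇒ inside.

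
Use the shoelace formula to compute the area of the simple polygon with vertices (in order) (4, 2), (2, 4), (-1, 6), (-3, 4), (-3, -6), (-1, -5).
Area = 99/2

Shoelace formula: Area = (1/2) |Σ_i (x_i · y_{i+1} − x_{i+1} · y_i)| (indices mod n). Compute each cross term:
  (4)(4) − (2)(2) = 12
  (2)(6) − (-1)(4) = 16
  (-1)(4) − (-3)(6) = 14
  (-3)(-6) − (-3)(4) = 30
  (-3)(-5) − (-1)(-6) = 9
  (-1)(2) − (4)(-5) = 18
Sum = 99, so (signed) Area = 99/2 = 99/2, |Area| = 99/2.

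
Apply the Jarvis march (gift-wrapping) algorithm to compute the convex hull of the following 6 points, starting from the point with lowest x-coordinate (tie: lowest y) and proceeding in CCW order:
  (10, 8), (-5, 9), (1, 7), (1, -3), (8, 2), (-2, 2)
Hull (CCW) = [(-5, 9), (-2, 2), (1, -3), (8, 2), (10, 8)]

Jarvis march: at each step, from the current hull vertex p, select the next vertex q as the point such that every other point lies strictly to the left of (or on) the directed line p → q. (Equivalently: for every other point r, the cross product (q − p) × (r − p) ≥ 0.)
Starting point (lowest x, tie lowest y): (-5, 9). Wrap until returning to start. Resulting hull: (-5, 9), (-2, 2), (1, -3), (8, 2), (10, 8).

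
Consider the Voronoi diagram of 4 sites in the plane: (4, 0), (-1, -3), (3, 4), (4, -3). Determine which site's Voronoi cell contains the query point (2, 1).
Nearest site = (4, 0)

The Voronoi cell of site s contains exactly those query points closer to s than to any other site. Compute squared distances from q = (2, 1) to each site:
  (4 − 2)² + (0 − 1)² = 5
  (3 − 2)² + (4 − 1)² = 10
  (4 − 2)² + (-3 − 1)² = 20
  (-1 − 2)² + (-3 − 1)² = 25
Minimum is attained by (4, 0), so q lies in its Voronoi cell.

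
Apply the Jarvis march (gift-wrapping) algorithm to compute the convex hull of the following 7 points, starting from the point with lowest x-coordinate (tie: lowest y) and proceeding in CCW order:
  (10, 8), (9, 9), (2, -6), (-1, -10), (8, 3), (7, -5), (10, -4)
Hull (CCW) = [(-1, -10), (10, -4), (10, 8), (9, 9)]

Jarvis march: at each step, from the current hull vertex p, select the next vertex q as the point such that every other point lies strictly to the left of (or on) the directed line p → q. (Equivalently: for every other point r, the cross product (q − p) × (r − p) ≥ 0.)
Starting point (lowest x, tie lowest y): (-1, -10). Wrap until returning to start. Resulting hull: (-1, -10), (10, -4), (10, 8), (9, 9).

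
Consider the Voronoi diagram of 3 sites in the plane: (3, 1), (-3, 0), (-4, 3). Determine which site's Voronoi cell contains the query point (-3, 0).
Nearest site = (-3, 0)

The Voronoi cell of site s contains exactly those query points closer to s than to any other site. Compute squared distances from q = (-3, 0) to each site:
  (-3 − -3)² + (0 − 0)² = 0
  (-4 − -3)² + (3 − 0)² = 10
  (3 − -3)² + (1 − 0)² = 37
Minimum is attained by (-3, 0), so q lies in its Voronoi cell.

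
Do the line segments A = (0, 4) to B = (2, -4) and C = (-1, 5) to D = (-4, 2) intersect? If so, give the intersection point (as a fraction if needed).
No (intersection of containing lines falls outside at least one segment)

Parametrize and solve: t = -1/5, s = -1/5. At least one of these is outside [0, 1], so the segments do not intersect.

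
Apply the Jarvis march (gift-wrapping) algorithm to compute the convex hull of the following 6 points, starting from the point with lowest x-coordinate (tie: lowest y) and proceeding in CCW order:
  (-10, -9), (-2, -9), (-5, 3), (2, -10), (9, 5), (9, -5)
Hull (CCW) = [(-10, -9), (2, -10), (9, -5), (9, 5), (-5, 3)]

Jarvis march: at each step, from the current hull vertex p, select the next vertex q as the point such that every other point lies strictly to the left of (or on) the directed line p → q. (Equivalently: for every other point r, the cross product (q − p) × (r − p) ≥ 0.)
Starting point (lowest x, tie lowest y): (-10, -9). Wrap until returning to start. Resulting hull: (-10, -9), (2, -10), (9, -5), (9, 5), (-5, 3).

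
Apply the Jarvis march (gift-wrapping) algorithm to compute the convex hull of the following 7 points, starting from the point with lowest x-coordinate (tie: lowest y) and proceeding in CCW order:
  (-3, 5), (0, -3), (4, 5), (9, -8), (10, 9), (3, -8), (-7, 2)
Hull (CCW) = [(-7, 2), (3, -8), (9, -8), (10, 9), (-3, 5)]

Jarvis march: at each step, from the current hull vertex p, select the next vertex q as the point such that every other point lies strictly to the left of (or on) the directed line p → q. (Equivalently: for every other point r, the cross product (q − p) × (r − p) ≥ 0.)
Starting point (lowest x, tie lowest y): (-7, 2). Wrap until returning to start. Resulting hull: (-7, 2), (3, -8), (9, -8), (10, 9), (-3, 5).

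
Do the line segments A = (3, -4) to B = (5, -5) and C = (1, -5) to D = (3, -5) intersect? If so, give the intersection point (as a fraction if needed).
No (intersection of containing lines falls outside at least one segment)

Parametrize and solve: t = 1, s = 2. At least one of these is outside [0, 1], so the segments do not intersect.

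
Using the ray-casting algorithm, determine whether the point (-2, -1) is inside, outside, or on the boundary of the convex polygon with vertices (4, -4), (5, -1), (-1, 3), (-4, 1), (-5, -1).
The point (-2, -1) lies strictly inside the polygon

Cast a horizontal ray to the right from the query point and count how many polygon edges it crosses (each edge strictly once or zero times, handled with the usual half-open convention). 
Parity of crossings → odd ⇒ inside.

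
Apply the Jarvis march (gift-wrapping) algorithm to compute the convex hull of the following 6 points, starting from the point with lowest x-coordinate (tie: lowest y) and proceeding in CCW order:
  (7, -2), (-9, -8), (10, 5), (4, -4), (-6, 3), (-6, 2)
Hull (CCW) = [(-9, -8), (4, -4), (7, -2), (10, 5), (-6, 3)]

Jarvis march: at each step, from the current hull vertex p, select the next vertex q as the point such that every other point lies strictly to the left of (or on) the directed line p → q. (Equivalently: for every other point r, the cross product (q − p) × (r − p) ≥ 0.)
Starting point (lowest x, tie lowest y): (-9, -8). Wrap until returning to start. Resulting hull: (-9, -8), (4, -4), (7, -2), (10, 5), (-6, 3).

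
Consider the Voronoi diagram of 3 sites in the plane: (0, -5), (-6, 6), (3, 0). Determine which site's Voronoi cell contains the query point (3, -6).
Nearest site = (0, -5)

The Voronoi cell of site s contains exactly those query points closer to s than to any other site. Compute squared distances from q = (3, -6) to each site:
  (0 − 3)² + (-5 − -6)² = 10
  (3 − 3)² + (0 − -6)² = 36
  (-6 − 3)² + (6 − -6)² = 225
Minimum is attained by (0, -5), so q lies in its Voronoi cell.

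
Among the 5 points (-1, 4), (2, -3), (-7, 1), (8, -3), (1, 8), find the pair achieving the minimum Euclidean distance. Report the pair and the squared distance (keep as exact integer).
Pair = ((-1, 4), (1, 8)); squared distance = 20

Compute all C(5, 2) = 10 pairwise squared distances (x_i − x_j)² + (y_i − y_j)². The minimum is 20, attained by the pair ((-1, 4), (1, 8)).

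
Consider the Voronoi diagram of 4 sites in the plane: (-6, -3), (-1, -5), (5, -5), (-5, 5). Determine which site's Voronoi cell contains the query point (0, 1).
Nearest site = (-1, -5)

The Voronoi cell of site s contains exactly those query points closer to s than to any other site. Compute squared distances from q = (0, 1) to each site:
  (-1 − 0)² + (-5 − 1)² = 37
  (-5 − 0)² + (5 − 1)² = 41
  (-6 − 0)² + (-3 − 1)² = 52
  (5 − 0)² + (-5 − 1)² = 61
Minimum is attained by (-1, -5), so q lies in its Voronoi cell.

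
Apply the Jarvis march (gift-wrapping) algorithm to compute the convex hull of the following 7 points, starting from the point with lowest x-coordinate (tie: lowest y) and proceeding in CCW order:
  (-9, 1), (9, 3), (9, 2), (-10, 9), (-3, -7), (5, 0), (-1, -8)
Hull (CCW) = [(-10, 9), (-9, 1), (-3, -7), (-1, -8), (9, 2), (9, 3)]

Jarvis march: at each step, from the current hull vertex p, select the next vertex q as the point such that every other point lies strictly to the left of (or on) the directed line p → q. (Equivalently: for every other point r, the cross product (q − p) × (r − p) ≥ 0.)
Starting point (lowest x, tie lowest y): (-10, 9). Wrap until returning to start. Resulting hull: (-10, 9), (-9, 1), (-3, -7), (-1, -8), (9, 2), (9, 3).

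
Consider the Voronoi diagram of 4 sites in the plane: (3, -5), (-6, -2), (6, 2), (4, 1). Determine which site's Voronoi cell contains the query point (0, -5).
Nearest site = (3, -5)

The Voronoi cell of site s contains exactly those query points closer to s than to any other site. Compute squared distances from q = (0, -5) to each site:
  (3 − 0)² + (-5 − -5)² = 9
  (-6 − 0)² + (-2 − -5)² = 45
  (4 − 0)² + (1 − -5)² = 52
  (6 − 0)² + (2 − -5)² = 85
Minimum is attained by (3, -5), so q lies in its Voronoi cell.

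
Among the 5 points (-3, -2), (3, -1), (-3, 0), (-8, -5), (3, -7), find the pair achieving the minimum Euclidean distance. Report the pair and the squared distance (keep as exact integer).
Pair = ((-3, -2), (-3, 0)); squared distance = 4

Compute all C(5, 2) = 10 pairwise squared distances (x_i − x_j)² + (y_i − y_j)². The minimum is 4, attained by the pair ((-3, -2), (-3, 0)).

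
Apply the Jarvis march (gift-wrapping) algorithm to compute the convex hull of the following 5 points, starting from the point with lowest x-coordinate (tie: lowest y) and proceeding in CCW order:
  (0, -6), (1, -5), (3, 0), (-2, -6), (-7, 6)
Hull (CCW) = [(-7, 6), (-2, -6), (0, -6), (1, -5), (3, 0)]

Jarvis march: at each step, from the current hull vertex p, select the next vertex q as the point such that every other point lies strictly to the left of (or on) the directed line p → q. (Equivalently: for every other point r, the cross product (q − p) × (r − p) ≥ 0.)
Starting point (lowest x, tie lowest y): (-7, 6). Wrap until returning to start. Resulting hull: (-7, 6), (-2, -6), (0, -6), (1, -5), (3, 0).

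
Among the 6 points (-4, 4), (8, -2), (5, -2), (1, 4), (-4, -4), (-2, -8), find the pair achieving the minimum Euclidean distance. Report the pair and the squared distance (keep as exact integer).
Pair = ((8, -2), (5, -2)); squared distance = 9

Compute all C(6, 2) = 15 pairwise squared distances (x_i − x_j)² + (y_i − y_j)². The minimum is 9, attained by the pair ((8, -2), (5, -2)).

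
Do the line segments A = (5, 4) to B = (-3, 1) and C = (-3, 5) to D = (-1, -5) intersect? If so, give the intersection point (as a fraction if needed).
Yes; intersection at (-97/43, 55/43) (t = 39/43 on AB, s = 16/43 on CD)

Parametrize AB as A + t(B − A) = (5 + -8 t, 4 + -3 t) and CD as C + s(D − C) = (-3 + 2 s, 5 + -10 s). Solve the linear system for (t, s). Determinant = -86 ≠ 0, so a unique intersection of the containing lines exists. Solution: t = 39/43, s = 16/43 — both in [0, 1], so the segments cross. Intersection point: (-97/43, 55/43).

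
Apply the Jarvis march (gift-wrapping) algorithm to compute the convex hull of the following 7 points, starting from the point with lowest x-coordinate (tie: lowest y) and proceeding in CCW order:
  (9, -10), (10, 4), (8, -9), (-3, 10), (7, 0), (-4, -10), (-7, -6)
Hull (CCW) = [(-7, -6), (-4, -10), (9, -10), (10, 4), (-3, 10)]

Jarvis march: at each step, from the current hull vertex p, select the next vertex q as the point such that every other point lies strictly to the left of (or on) the directed line p → q. (Equivalently: for every other point r, the cross product (q − p) × (r − p) ≥ 0.)
Starting point (lowest x, tie lowest y): (-7, -6). Wrap until returning to start. Resulting hull: (-7, -6), (-4, -10), (9, -10), (10, 4), (-3, 10).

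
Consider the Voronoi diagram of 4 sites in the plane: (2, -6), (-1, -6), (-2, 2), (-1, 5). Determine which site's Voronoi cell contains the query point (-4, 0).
Nearest site = (-2, 2)

The Voronoi cell of site s contains exactly those query points closer to s than to any other site. Compute squared distances from q = (-4, 0) to each site:
  (-2 − -4)² + (2 − 0)² = 8
  (-1 − -4)² + (5 − 0)² = 34
  (-1 − -4)² + (-6 − 0)² = 45
  (2 − -4)² + (-6 − 0)² = 72
Minimum is attained by (-2, 2), so q lies in its Voronoi cell.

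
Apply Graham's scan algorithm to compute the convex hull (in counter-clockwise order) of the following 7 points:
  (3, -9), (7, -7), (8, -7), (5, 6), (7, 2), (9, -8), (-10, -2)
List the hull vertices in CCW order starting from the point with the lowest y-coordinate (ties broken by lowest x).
Hull (CCW) = [(3, -9), (9, -8), (7, 2), (5, 6), (-10, -2)]

Graham scan procedure:
  1. Find the pivot p₀ = point with lowest y (tie → lowest x): (3, -9).
  2. Sort the remaining points by polar angle around p₀.
  3. Walk through sorted points, maintaining a stack; pop the top while the last three entries make a non-left turn (cross product ≤ 0).
  4. Final stack is the convex hull in CCW order: (3, -9), (9, -8), (7, 2), (5, 6), (-10, -2).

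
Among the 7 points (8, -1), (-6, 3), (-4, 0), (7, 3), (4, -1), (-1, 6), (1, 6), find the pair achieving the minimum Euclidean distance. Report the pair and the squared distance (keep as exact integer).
Pair = ((-1, 6), (1, 6)); squared distance = 4

Compute all C(7, 2) = 21 pairwise squared distances (x_i − x_j)² + (y_i − y_j)². The minimum is 4, attained by the pair ((-1, 6), (1, 6)).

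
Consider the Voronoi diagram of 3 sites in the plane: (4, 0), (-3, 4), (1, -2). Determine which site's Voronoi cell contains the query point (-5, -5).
Nearest site = (1, -2)

The Voronoi cell of site s contains exactly those query points closer to s than to any other site. Compute squared distances from q = (-5, -5) to each site:
  (1 − -5)² + (-2 − -5)² = 45
  (-3 − -5)² + (4 − -5)² = 85
  (4 − -5)² + (0 − -5)² = 106
Minimum is attained by (1, -2), so q lies in its Voronoi cell.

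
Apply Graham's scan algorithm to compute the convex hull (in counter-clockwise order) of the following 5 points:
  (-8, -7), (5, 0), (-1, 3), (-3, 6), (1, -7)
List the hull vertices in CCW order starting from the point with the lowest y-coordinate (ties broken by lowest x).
Hull (CCW) = [(-8, -7), (1, -7), (5, 0), (-3, 6)]

Graham scan procedure:
  1. Find the pivot p₀ = point with lowest y (tie → lowest x): (-8, -7).
  2. Sort the remaining points by polar angle around p₀.
  3. Walk through sorted points, maintaining a stack; pop the top while the last three entries make a non-left turn (cross product ≤ 0).
  4. Final stack is the convex hull in CCW order: (-8, -7), (1, -7), (5, 0), (-3, 6).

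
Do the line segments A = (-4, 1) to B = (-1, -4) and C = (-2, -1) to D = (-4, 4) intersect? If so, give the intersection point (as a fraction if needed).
No (intersection of containing lines falls outside at least one segment)

Parametrize and solve: t = 6/5, s = -4/5. At least one of these is outside [0, 1], so the segments do not intersect.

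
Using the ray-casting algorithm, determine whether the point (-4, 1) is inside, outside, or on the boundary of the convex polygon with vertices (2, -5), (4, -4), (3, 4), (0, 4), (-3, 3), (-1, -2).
The point (-4, 1) lies strictly outside the polygon

Cast a horizontal ray to the right from the query point and count how many polygon edges it crosses (each edge strictly once or zero times, handled with the usual half-open convention). 
Parity of crossings → even ⇒ outside.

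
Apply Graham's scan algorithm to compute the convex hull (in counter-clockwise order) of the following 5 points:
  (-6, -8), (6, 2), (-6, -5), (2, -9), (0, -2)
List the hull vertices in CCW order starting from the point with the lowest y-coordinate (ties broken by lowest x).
Hull (CCW) = [(2, -9), (6, 2), (-6, -5), (-6, -8)]

Graham scan procedure:
  1. Find the pivot p₀ = point with lowest y (tie → lowest x): (2, -9).
  2. Sort the remaining points by polar angle around p₀.
  3. Walk through sorted points, maintaining a stack; pop the top while the last three entries make a non-left turn (cross product ≤ 0).
  4. Final stack is the convex hull in CCW order: (2, -9), (6, 2), (-6, -5), (-6, -8).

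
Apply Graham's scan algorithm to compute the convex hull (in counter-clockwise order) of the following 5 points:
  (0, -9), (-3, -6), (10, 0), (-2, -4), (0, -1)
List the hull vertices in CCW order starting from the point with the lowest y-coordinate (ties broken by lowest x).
Hull (CCW) = [(0, -9), (10, 0), (0, -1), (-2, -4), (-3, -6)]

Graham scan procedure:
  1. Find the pivot p₀ = point with lowest y (tie → lowest x): (0, -9).
  2. Sort the remaining points by polar angle around p₀.
  3. Walk through sorted points, maintaining a stack; pop the top while the last three entries make a non-left turn (cross product ≤ 0).
  4. Final stack is the convex hull in CCW order: (0, -9), (10, 0), (0, -1), (-2, -4), (-3, -6).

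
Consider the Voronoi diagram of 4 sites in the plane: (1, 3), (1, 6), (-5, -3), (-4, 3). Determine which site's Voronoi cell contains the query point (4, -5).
Nearest site = (1, 3)

The Voronoi cell of site s contains exactly those query points closer to s than to any other site. Compute squared distances from q = (4, -5) to each site:
  (1 − 4)² + (3 − -5)² = 73
  (-5 − 4)² + (-3 − -5)² = 85
  (-4 − 4)² + (3 − -5)² = 128
  (1 − 4)² + (6 − -5)² = 130
Minimum is attained by (1, 3), so q lies in its Voronoi cell.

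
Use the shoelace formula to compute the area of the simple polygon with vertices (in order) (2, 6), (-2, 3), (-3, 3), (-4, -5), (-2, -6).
Area = 31

Shoelace formula: Area = (1/2) |Σ_i (x_i · y_{i+1} − x_{i+1} · y_i)| (indices mod n). Compute each cross term:
  (2)(3) − (-2)(6) = 18
  (-2)(3) − (-3)(3) = 3
  (-3)(-5) − (-4)(3) = 27
  (-4)(-6) − (-2)(-5) = 14
  (-2)(6) − (2)(-6) = 0
Sum = 62, so (signed) Area = 62/2 = 31, |Area| = 31.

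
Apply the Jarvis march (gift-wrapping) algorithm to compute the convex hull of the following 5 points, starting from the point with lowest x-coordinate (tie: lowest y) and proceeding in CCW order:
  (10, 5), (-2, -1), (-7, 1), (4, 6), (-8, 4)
Hull (CCW) = [(-8, 4), (-7, 1), (-2, -1), (10, 5), (4, 6)]

Jarvis march: at each step, from the current hull vertex p, select the next vertex q as the point such that every other point lies strictly to the left of (or on) the directed line p → q. (Equivalently: for every other point r, the cross product (q − p) × (r − p) ≥ 0.)
Starting point (lowest x, tie lowest y): (-8, 4). Wrap until returning to start. Resulting hull: (-8, 4), (-7, 1), (-2, -1), (10, 5), (4, 6).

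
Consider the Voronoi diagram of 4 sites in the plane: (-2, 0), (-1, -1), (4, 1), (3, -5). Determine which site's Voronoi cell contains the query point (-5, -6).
Nearest site = (-1, -1)

The Voronoi cell of site s contains exactly those query points closer to s than to any other site. Compute squared distances from q = (-5, -6) to each site:
  (-1 − -5)² + (-1 − -6)² = 41
  (-2 − -5)² + (0 − -6)² = 45
  (3 − -5)² + (-5 − -6)² = 65
  (4 − -5)² + (1 − -6)² = 130
Minimum is attained by (-1, -1), so q lies in its Voronoi cell.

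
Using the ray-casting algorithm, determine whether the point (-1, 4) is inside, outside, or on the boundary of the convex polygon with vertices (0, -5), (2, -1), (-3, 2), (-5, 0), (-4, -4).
The point (-1, 4) lies strictly outside the polygon

Cast a horizontal ray to the right from the query point and count how many polygon edges it crosses (each edge strictly once or zero times, handled with the usual half-open convention). 
Parity of crossings → even ⇒ outside.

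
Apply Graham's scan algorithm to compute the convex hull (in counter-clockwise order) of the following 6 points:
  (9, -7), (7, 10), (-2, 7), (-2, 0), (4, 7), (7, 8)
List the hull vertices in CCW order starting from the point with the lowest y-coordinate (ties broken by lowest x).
Hull (CCW) = [(9, -7), (7, 10), (-2, 7), (-2, 0)]

Graham scan procedure:
  1. Find the pivot p₀ = point with lowest y (tie → lowest x): (9, -7).
  2. Sort the remaining points by polar angle around p₀.
  3. Walk through sorted points, maintaining a stack; pop the top while the last three entries make a non-left turn (cross product ≤ 0).
  4. Final stack is the convex hull in CCW order: (9, -7), (7, 10), (-2, 7), (-2, 0).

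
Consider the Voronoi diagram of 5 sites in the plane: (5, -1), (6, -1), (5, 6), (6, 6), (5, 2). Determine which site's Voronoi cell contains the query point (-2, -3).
Nearest site = (5, -1)

The Voronoi cell of site s contains exactly those query points closer to s than to any other site. Compute squared distances from q = (-2, -3) to each site:
  (5 − -2)² + (-1 − -3)² = 53
  (6 − -2)² + (-1 − -3)² = 68
  (5 − -2)² + (2 − -3)² = 74
  (5 − -2)² + (6 − -3)² = 130
  (6 − -2)² + (6 − -3)² = 145
Minimum is attained by (5, -1), so q lies in its Voronoi cell.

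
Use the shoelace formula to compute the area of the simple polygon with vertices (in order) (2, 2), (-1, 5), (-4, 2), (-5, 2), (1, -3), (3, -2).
Area = 31

Shoelace formula: Area = (1/2) |Σ_i (x_i · y_{i+1} − x_{i+1} · y_i)| (indices mod n). Compute each cross term:
  (2)(5) − (-1)(2) = 12
  (-1)(2) − (-4)(5) = 18
  (-4)(2) − (-5)(2) = 2
  (-5)(-3) − (1)(2) = 13
  (1)(-2) − (3)(-3) = 7
  (3)(2) − (2)(-2) = 10
Sum = 62, so (signed) Area = 62/2 = 31, |Area| = 31.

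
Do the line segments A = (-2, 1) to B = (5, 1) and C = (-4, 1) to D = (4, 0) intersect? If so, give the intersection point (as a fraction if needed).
No (intersection of containing lines falls outside at least one segment)

Parametrize and solve: t = -2/7, s = 0. At least one of these is outside [0, 1], so the segments do not intersect.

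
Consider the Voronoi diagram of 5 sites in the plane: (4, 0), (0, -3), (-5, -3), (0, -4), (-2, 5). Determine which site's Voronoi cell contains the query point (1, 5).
Nearest site = (-2, 5)

The Voronoi cell of site s contains exactly those query points closer to s than to any other site. Compute squared distances from q = (1, 5) to each site:
  (-2 − 1)² + (5 − 5)² = 9
  (4 − 1)² + (0 − 5)² = 34
  (0 − 1)² + (-3 − 5)² = 65
  (0 − 1)² + (-4 − 5)² = 82
  (-5 − 1)² + (-3 − 5)² = 100
Minimum is attained by (-2, 5), so q lies in its Voronoi cell.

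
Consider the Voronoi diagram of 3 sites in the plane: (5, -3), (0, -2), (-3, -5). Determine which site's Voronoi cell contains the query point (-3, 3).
Nearest site = (0, -2)

The Voronoi cell of site s contains exactly those query points closer to s than to any other site. Compute squared distances from q = (-3, 3) to each site:
  (0 − -3)² + (-2 − 3)² = 34
  (-3 − -3)² + (-5 − 3)² = 64
  (5 − -3)² + (-3 − 3)² = 100
Minimum is attained by (0, -2), so q lies in its Voronoi cell.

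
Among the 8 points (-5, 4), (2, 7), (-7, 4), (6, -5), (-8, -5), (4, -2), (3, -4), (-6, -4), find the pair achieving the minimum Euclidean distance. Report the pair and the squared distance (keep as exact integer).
Pair = ((-5, 4), (-7, 4)); squared distance = 4

Compute all C(8, 2) = 28 pairwise squared distances (x_i − x_j)² + (y_i − y_j)². The minimum is 4, attained by the pair ((-5, 4), (-7, 4)).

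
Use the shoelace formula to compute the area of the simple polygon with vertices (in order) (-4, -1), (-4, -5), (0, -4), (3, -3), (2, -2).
Area = 17

Shoelace formula: Area = (1/2) |Σ_i (x_i · y_{i+1} − x_{i+1} · y_i)| (indices mod n). Compute each cross term:
  (-4)(-5) − (-4)(-1) = 16
  (-4)(-4) − (0)(-5) = 16
  (0)(-3) − (3)(-4) = 12
  (3)(-2) − (2)(-3) = 0
  (2)(-1) − (-4)(-2) = -10
Sum = 34, so (signed) Area = 34/2 = 17, |Area| = 17.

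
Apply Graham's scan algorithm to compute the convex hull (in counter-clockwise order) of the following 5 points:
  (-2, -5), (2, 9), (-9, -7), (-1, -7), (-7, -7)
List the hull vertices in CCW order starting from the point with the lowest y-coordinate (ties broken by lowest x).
Hull (CCW) = [(-9, -7), (-1, -7), (2, 9)]

Graham scan procedure:
  1. Find the pivot p₀ = point with lowest y (tie → lowest x): (-9, -7).
  2. Sort the remaining points by polar angle around p₀.
  3. Walk through sorted points, maintaining a stack; pop the top while the last three entries make a non-left turn (cross product ≤ 0).
  4. Final stack is the convex hull in CCW order: (-9, -7), (-1, -7), (2, 9).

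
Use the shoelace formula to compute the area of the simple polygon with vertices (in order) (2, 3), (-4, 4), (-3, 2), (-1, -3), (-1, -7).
Area = 25

Shoelace formula: Area = (1/2) |Σ_i (x_i · y_{i+1} − x_{i+1} · y_i)| (indices mod n). Compute each cross term:
  (2)(4) − (-4)(3) = 20
  (-4)(2) − (-3)(4) = 4
  (-3)(-3) − (-1)(2) = 11
  (-1)(-7) − (-1)(-3) = 4
  (-1)(3) − (2)(-7) = 11
Sum = 50, so (signed) Area = 50/2 = 25, |Area| = 25.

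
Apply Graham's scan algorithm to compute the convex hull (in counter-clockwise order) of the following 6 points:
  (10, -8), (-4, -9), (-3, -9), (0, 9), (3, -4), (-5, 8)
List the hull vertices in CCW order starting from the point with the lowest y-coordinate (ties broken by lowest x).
Hull (CCW) = [(-4, -9), (-3, -9), (10, -8), (0, 9), (-5, 8)]

Graham scan procedure:
  1. Find the pivot p₀ = point with lowest y (tie → lowest x): (-4, -9).
  2. Sort the remaining points by polar angle around p₀.
  3. Walk through sorted points, maintaining a stack; pop the top while the last three entries make a non-left turn (cross product ≤ 0).
  4. Final stack is the convex hull in CCW order: (-4, -9), (-3, -9), (10, -8), (0, 9), (-5, 8).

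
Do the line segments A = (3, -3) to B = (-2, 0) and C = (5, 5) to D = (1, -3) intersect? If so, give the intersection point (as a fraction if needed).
Yes; intersection at (19/13, -27/13) (t = 4/13 on AB, s = 23/26 on CD)

Parametrize AB as A + t(B − A) = (3 + -5 t, -3 + 3 t) and CD as C + s(D − C) = (5 + -4 s, 5 + -8 s). Solve the linear system for (t, s). Determinant = -52 ≠ 0, so a unique intersection of the containing lines exists. Solution: t = 4/13, s = 23/26 — both in [0, 1], so the segments cross. Intersection point: (19/13, -27/13).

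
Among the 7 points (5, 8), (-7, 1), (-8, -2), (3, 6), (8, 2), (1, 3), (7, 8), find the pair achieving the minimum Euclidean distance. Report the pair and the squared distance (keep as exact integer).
Pair = ((5, 8), (7, 8)); squared distance = 4

Compute all C(7, 2) = 21 pairwise squared distances (x_i − x_j)² + (y_i − y_j)². The minimum is 4, attained by the pair ((5, 8), (7, 8)).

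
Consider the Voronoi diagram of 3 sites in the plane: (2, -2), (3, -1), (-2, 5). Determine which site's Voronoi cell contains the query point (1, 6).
Nearest site = (-2, 5)

The Voronoi cell of site s contains exactly those query points closer to s than to any other site. Compute squared distances from q = (1, 6) to each site:
  (-2 − 1)² + (5 − 6)² = 10
  (3 − 1)² + (-1 − 6)² = 53
  (2 − 1)² + (-2 − 6)² = 65
Minimum is attained by (-2, 5), so q lies in its Voronoi cell.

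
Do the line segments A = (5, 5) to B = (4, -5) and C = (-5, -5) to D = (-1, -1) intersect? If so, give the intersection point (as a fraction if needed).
No (intersection of containing lines falls outside at least one segment)

Parametrize and solve: t = 0, s = 5/2. At least one of these is outside [0, 1], so the segments do not intersect.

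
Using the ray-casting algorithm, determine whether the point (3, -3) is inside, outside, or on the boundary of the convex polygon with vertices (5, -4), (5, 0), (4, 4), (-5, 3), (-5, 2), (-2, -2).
The point (3, -3) lies strictly inside the polygon

Cast a horizontal ray to the right from the query point and count how many polygon edges it crosses (each edge strictly once or zero times, handled with the usual half-open convention). 
Parity of crossings → odd ⇒ inside.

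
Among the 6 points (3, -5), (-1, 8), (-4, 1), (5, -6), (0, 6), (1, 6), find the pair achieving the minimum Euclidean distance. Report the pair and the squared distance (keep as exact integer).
Pair = ((0, 6), (1, 6)); squared distance = 1

Compute all C(6, 2) = 15 pairwise squared distances (x_i − x_j)² + (y_i − y_j)². The minimum is 1, attained by the pair ((0, 6), (1, 6)).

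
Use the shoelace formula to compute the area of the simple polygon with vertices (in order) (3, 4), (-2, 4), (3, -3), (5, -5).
Area = 49/2

Shoelace formula: Area = (1/2) |Σ_i (x_i · y_{i+1} − x_{i+1} · y_i)| (indices mod n). Compute each cross term:
  (3)(4) − (-2)(4) = 20
  (-2)(-3) − (3)(4) = -6
  (3)(-5) − (5)(-3) = 0
  (5)(4) − (3)(-5) = 35
Sum = 49, so (signed) Area = 49/2 = 49/2, |Area| = 49/2.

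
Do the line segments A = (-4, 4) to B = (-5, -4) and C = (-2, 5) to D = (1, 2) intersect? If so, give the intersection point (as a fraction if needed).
No (intersection of containing lines falls outside at least one segment)

Parametrize and solve: t = -1/3, s = -5/9. At least one of these is outside [0, 1], so the segments do not intersect.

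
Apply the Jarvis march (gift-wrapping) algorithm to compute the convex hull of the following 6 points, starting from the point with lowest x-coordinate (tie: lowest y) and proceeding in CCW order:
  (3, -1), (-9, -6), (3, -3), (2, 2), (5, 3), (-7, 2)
Hull (CCW) = [(-9, -6), (3, -3), (5, 3), (-7, 2)]

Jarvis march: at each step, from the current hull vertex p, select the next vertex q as the point such that every other point lies strictly to the left of (or on) the directed line p → q. (Equivalently: for every other point r, the cross product (q − p) × (r − p) ≥ 0.)
Starting point (lowest x, tie lowest y): (-9, -6). Wrap until returning to start. Resulting hull: (-9, -6), (3, -3), (5, 3), (-7, 2).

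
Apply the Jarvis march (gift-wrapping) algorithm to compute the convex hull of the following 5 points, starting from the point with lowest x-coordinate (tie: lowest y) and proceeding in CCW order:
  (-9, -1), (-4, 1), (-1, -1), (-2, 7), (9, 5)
Hull (CCW) = [(-9, -1), (-1, -1), (9, 5), (-2, 7)]

Jarvis march: at each step, from the current hull vertex p, select the next vertex q as the point such that every other point lies strictly to the left of (or on) the directed line p → q. (Equivalently: for every other point r, the cross product (q − p) × (r − p) ≥ 0.)
Starting point (lowest x, tie lowest y): (-9, -1). Wrap until returning to start. Resulting hull: (-9, -1), (-1, -1), (9, 5), (-2, 7).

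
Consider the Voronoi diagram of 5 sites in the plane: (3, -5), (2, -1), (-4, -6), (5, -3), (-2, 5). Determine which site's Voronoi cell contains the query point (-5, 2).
Nearest site = (-2, 5)

The Voronoi cell of site s contains exactly those query points closer to s than to any other site. Compute squared distances from q = (-5, 2) to each site:
  (-2 − -5)² + (5 − 2)² = 18
  (2 − -5)² + (-1 − 2)² = 58
  (-4 − -5)² + (-6 − 2)² = 65
  (3 − -5)² + (-5 − 2)² = 113
  (5 − -5)² + (-3 − 2)² = 125
Minimum is attained by (-2, 5), so q lies in its Voronoi cell.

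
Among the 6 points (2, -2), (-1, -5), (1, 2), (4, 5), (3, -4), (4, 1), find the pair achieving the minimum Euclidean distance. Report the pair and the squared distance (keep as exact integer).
Pair = ((2, -2), (3, -4)); squared distance = 5

Compute all C(6, 2) = 15 pairwise squared distances (x_i − x_j)² + (y_i − y_j)². The minimum is 5, attained by the pair ((2, -2), (3, -4)).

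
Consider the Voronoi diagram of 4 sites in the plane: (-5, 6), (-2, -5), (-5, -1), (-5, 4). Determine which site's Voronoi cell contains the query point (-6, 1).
Nearest site = (-5, -1)

The Voronoi cell of site s contains exactly those query points closer to s than to any other site. Compute squared distances from q = (-6, 1) to each site:
  (-5 − -6)² + (-1 − 1)² = 5
  (-5 − -6)² + (4 − 1)² = 10
  (-5 − -6)² + (6 − 1)² = 26
  (-2 − -6)² + (-5 − 1)² = 52
Minimum is attained by (-5, -1), so q lies in its Voronoi cell.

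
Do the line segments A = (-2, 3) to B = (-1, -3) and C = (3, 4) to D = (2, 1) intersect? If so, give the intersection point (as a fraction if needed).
No (intersection of containing lines falls outside at least one segment)

Parametrize and solve: t = 14/9, s = 31/9. At least one of these is outside [0, 1], so the segments do not intersect.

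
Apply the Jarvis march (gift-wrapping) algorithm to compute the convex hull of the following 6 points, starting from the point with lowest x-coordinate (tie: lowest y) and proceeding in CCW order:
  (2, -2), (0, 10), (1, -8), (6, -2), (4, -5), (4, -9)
Hull (CCW) = [(0, 10), (1, -8), (4, -9), (6, -2)]

Jarvis march: at each step, from the current hull vertex p, select the next vertex q as the point such that every other point lies strictly to the left of (or on) the directed line p → q. (Equivalently: for every other point r, the cross product (q − p) × (r − p) ≥ 0.)
Starting point (lowest x, tie lowest y): (0, 10). Wrap until returning to start. Resulting hull: (0, 10), (1, -8), (4, -9), (6, -2).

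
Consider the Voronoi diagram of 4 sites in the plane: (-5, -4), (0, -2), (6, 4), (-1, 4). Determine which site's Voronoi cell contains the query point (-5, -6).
Nearest site = (-5, -4)

The Voronoi cell of site s contains exactly those query points closer to s than to any other site. Compute squared distances from q = (-5, -6) to each site:
  (-5 − -5)² + (-4 − -6)² = 4
  (0 − -5)² + (-2 − -6)² = 41
  (-1 − -5)² + (4 − -6)² = 116
  (6 − -5)² + (4 − -6)² = 221
Minimum is attained by (-5, -4), so q lies in its Voronoi cell.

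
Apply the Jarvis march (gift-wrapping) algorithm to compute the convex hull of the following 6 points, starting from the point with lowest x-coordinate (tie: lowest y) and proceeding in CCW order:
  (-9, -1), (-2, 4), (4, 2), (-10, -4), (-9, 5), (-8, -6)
Hull (CCW) = [(-10, -4), (-8, -6), (4, 2), (-2, 4), (-9, 5)]

Jarvis march: at each step, from the current hull vertex p, select the next vertex q as the point such that every other point lies strictly to the left of (or on) the directed line p → q. (Equivalently: for every other point r, the cross product (q − p) × (r − p) ≥ 0.)
Starting point (lowest x, tie lowest y): (-10, -4). Wrap until returning to start. Resulting hull: (-10, -4), (-8, -6), (4, 2), (-2, 4), (-9, 5).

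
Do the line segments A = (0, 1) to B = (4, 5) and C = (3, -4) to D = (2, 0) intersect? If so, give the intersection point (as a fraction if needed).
No (intersection of containing lines falls outside at least one segment)

Parametrize and solve: t = 7/20, s = 8/5. At least one of these is outside [0, 1], so the segments do not intersect.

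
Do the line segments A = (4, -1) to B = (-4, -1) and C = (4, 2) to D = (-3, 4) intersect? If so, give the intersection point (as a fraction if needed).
No (intersection of containing lines falls outside at least one segment)

Parametrize and solve: t = -21/16, s = -3/2. At least one of these is outside [0, 1], so the segments do not intersect.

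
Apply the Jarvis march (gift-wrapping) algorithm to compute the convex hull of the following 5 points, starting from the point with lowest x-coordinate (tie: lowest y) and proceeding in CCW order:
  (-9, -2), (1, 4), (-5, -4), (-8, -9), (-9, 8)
Hull (CCW) = [(-9, -2), (-8, -9), (1, 4), (-9, 8)]

Jarvis march: at each step, from the current hull vertex p, select the next vertex q as the point such that every other point lies strictly to the left of (or on) the directed line p → q. (Equivalently: for every other point r, the cross product (q − p) × (r − p) ≥ 0.)
Starting point (lowest x, tie lowest y): (-9, -2). Wrap until returning to start. Resulting hull: (-9, -2), (-8, -9), (1, 4), (-9, 8).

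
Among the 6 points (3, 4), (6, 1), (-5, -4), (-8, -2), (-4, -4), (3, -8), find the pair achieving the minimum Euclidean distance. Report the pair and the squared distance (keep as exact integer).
Pair = ((-5, -4), (-4, -4)); squared distance = 1

Compute all C(6, 2) = 15 pairwise squared distances (x_i − x_j)² + (y_i − y_j)². The minimum is 1, attained by the pair ((-5, -4), (-4, -4)).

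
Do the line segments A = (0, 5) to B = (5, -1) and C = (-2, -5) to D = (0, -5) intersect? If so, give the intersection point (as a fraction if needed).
No (intersection of containing lines falls outside at least one segment)

Parametrize and solve: t = 5/3, s = 31/6. At least one of these is outside [0, 1], so the segments do not intersect.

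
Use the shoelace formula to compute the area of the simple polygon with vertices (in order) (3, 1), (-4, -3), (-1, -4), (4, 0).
Area = 14

Shoelace formula: Area = (1/2) |Σ_i (x_i · y_{i+1} − x_{i+1} · y_i)| (indices mod n). Compute each cross term:
  (3)(-3) − (-4)(1) = -5
  (-4)(-4) − (-1)(-3) = 13
  (-1)(0) − (4)(-4) = 16
  (4)(1) − (3)(0) = 4
Sum = 28, so (signed) Area = 28/2 = 14, |Area| = 14.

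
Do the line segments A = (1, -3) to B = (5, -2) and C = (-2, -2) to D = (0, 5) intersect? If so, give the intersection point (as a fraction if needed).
No (intersection of containing lines falls outside at least one segment)

Parametrize and solve: t = -23/26, s = -7/26. At least one of these is outside [0, 1], so the segments do not intersect.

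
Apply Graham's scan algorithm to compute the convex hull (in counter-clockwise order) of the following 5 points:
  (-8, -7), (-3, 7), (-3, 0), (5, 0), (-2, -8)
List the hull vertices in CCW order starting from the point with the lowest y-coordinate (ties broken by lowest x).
Hull (CCW) = [(-2, -8), (5, 0), (-3, 7), (-8, -7)]

Graham scan procedure:
  1. Find the pivot p₀ = point with lowest y (tie → lowest x): (-2, -8).
  2. Sort the remaining points by polar angle around p₀.
  3. Walk through sorted points, maintaining a stack; pop the top while the last three entries make a non-left turn (cross product ≤ 0).
  4. Final stack is the convex hull in CCW order: (-2, -8), (5, 0), (-3, 7), (-8, -7).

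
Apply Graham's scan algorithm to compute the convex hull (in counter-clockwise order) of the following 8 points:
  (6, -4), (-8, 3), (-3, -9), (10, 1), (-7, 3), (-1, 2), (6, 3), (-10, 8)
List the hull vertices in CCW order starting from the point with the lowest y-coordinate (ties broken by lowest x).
Hull (CCW) = [(-3, -9), (6, -4), (10, 1), (6, 3), (-10, 8), (-8, 3)]

Graham scan procedure:
  1. Find the pivot p₀ = point with lowest y (tie → lowest x): (-3, -9).
  2. Sort the remaining points by polar angle around p₀.
  3. Walk through sorted points, maintaining a stack; pop the top while the last three entries make a non-left turn (cross product ≤ 0).
  4. Final stack is the convex hull in CCW order: (-3, -9), (6, -4), (10, 1), (6, 3), (-10, 8), (-8, 3).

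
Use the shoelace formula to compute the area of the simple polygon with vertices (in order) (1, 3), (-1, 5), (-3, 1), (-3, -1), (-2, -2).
Area = 14

Shoelace formula: Area = (1/2) |Σ_i (x_i · y_{i+1} − x_{i+1} · y_i)| (indices mod n). Compute each cross term:
  (1)(5) − (-1)(3) = 8
  (-1)(1) − (-3)(5) = 14
  (-3)(-1) − (-3)(1) = 6
  (-3)(-2) − (-2)(-1) = 4
  (-2)(3) − (1)(-2) = -4
Sum = 28, so (signed) Area = 28/2 = 14, |Area| = 14.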